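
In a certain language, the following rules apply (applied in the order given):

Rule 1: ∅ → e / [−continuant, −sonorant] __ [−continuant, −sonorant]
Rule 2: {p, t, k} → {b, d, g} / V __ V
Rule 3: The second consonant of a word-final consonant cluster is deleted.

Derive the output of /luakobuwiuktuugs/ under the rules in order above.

luagobuwiugeduug

Rule 1 (stop-cluster e-epenthesis): /k/ and /t/ form a stop–stop cluster, so [e] is inserted between them. /luakobuwiuktuugs/ → luakobuwiuketuugs.
Rule 2 (intervocalic voicing): /k/ is a voiceless stop between vowels /a/ and /o/, so it voices to [g]. /k/ is a voiceless stop between vowels /u/ and /e/, so it voices to [g]. /t/ is a voiceless stop between vowels /e/ and /u/, so it voices to [d]. /luakobuwiuketuugs/ → luagobuwiugeduugs.
Rule 3 (final cluster simplification): /s/ is the second consonant of a word-final cluster /gs/, so it deletes. /luagobuwiugeduugs/ → luagobuwiugeduug.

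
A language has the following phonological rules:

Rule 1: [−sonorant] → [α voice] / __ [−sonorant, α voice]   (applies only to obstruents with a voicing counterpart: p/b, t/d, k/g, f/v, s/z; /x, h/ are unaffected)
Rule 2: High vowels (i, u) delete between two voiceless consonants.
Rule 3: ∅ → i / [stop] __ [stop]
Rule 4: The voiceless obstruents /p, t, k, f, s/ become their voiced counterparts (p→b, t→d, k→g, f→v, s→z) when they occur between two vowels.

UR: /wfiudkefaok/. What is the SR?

Rule 1 (regressive voicing assimilation): /d/ precedes the voiceless obstruent /k/, so it devoices to [t] by assimilation. /wfiudkefaok/ → wfiutkefaok.
Rule 2 (high vowel syncope): no segment meets the environment; /wfiutkefaok/ is unchanged.
Rule 3 (stop-cluster i-epenthesis): /t/ and /k/ form a stop–stop cluster, so [i] is inserted between them. /wfiutkefaok/ → wfiutikefaok.
Rule 4 (intervocalic voicing): /t/ is a voiceless obstruent between vowels /u/ and /i/, so it voices to [d]. /k/ is a voiceless obstruent between vowels /i/ and /e/, so it voices to [g]. /f/ is a voiceless obstruent between vowels /e/ and /a/, so it voices to [v]. /wfiutikefaok/ → wfiudigevaok.

wfiudigevaok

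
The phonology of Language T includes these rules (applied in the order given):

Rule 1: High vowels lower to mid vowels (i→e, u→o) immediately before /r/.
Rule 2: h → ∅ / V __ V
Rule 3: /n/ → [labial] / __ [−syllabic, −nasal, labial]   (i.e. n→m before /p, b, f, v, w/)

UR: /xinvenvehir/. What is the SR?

Rule 1 (pre-rhotic lowering): /i/ is a high vowel immediately before /r/, so it lowers to [e]. /xinvenvehir/ → xinvenveher.
Rule 2 (intervocalic h-deletion): /h/ occurs between vowels /e/ and /e/, so it deletes. /xinvenveher/ → xinvenveer.
Rule 3 (nasal place assimilation): /n/ precedes the labial consonant /v/, so it assimilates in place to [m]. /n/ precedes the labial consonant /v/, so it assimilates in place to [m]. /xinvenveer/ → ximvemveer.

ximvemveer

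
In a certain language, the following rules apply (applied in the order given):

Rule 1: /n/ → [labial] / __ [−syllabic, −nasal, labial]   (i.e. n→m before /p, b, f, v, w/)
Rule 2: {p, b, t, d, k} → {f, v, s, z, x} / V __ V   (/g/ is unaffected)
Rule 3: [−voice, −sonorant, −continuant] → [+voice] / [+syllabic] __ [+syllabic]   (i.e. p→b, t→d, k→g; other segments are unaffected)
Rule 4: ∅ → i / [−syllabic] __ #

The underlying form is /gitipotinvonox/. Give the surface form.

gisifosimvonoxi

Rule 1 (nasal place assimilation): /n/ precedes the labial consonant /v/, so it assimilates in place to [m]. /gitipotinvonox/ → gitipotimvonox.
Rule 2 (intervocalic spirantization): /t/ is a stop between vowels /i/ and /i/, so it spirantizes to the fricative [s]. /p/ is a stop between vowels /i/ and /o/, so it spirantizes to the fricative [f]. /t/ is a stop between vowels /o/ and /i/, so it spirantizes to the fricative [s]. /gitipotimvonox/ → gisifosimvonox.
Rule 3 (intervocalic voicing): no segment meets the environment; /gisifosimvonox/ is unchanged.
Rule 4 (final i-epenthesis): the form ends in the consonant /x/, so [i] is inserted word-finally. /gisifosimvonox/ → gisifosimvonoxi.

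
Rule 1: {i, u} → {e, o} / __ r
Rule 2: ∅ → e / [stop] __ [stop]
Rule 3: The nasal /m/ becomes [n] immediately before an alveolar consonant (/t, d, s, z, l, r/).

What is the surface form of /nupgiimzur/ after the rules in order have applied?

nupegiinzor

Rule 1 (pre-rhotic lowering): /u/ is a high vowel immediately before /r/, so it lowers to [o]. /nupgiimzur/ → nupgiimzor.
Rule 2 (stop-cluster e-epenthesis): /p/ and /g/ form a stop–stop cluster, so [e] is inserted between them. /nupgiimzor/ → nupegiimzor.
Rule 3 (nasal place assimilation): /m/ precedes the alveolar consonant /z/, so it assimilates in place to [n]. /nupegiimzor/ → nupegiinzor.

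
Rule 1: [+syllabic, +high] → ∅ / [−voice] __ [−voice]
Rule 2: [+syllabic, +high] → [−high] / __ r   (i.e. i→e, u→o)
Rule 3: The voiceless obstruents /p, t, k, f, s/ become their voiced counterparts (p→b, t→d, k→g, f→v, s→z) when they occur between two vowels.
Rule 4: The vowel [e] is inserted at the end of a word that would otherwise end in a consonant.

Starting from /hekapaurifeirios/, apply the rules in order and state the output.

Rule 1 (high vowel syncope): no segment meets the environment; /hekapaurifeirios/ is unchanged.
Rule 2 (pre-rhotic lowering): /u/ is a high vowel immediately before /r/, so it lowers to [o]. /i/ is a high vowel immediately before /r/, so it lowers to [e]. /hekapaurifeirios/ → hekapaorifeerios.
Rule 3 (intervocalic voicing): /k/ is a voiceless obstruent between vowels /e/ and /a/, so it voices to [g]. /p/ is a voiceless obstruent between vowels /a/ and /a/, so it voices to [b]. /f/ is a voiceless obstruent between vowels /i/ and /e/, so it voices to [v]. /hekapaorifeerios/ → hegabaoriveerios.
Rule 4 (final e-epenthesis): the form ends in the consonant /s/, so [e] is inserted word-finally. /hegabaoriveerios/ → hegabaoriveeriose.

hegabaoriveeriose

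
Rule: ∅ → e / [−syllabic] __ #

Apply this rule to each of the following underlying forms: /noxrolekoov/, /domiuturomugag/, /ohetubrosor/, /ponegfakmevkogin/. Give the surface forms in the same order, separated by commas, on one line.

/noxrolekoov/: the form ends in the consonant /v/, so [e] is inserted word-finally. → [noxrolekoove].
/domiuturomugag/: the form ends in the consonant /g/, so [e] is inserted word-finally. → [domiuturomugage].
/ohetubrosor/: the form ends in the consonant /r/, so [e] is inserted word-finally. → [ohetubrosore].
/ponegfakmevkogin/: the form ends in the consonant /n/, so [e] is inserted word-finally. → [ponegfakmevkogine].

noxrolekoove, domiuturomugage, ohetubrosore, ponegfakmevkogine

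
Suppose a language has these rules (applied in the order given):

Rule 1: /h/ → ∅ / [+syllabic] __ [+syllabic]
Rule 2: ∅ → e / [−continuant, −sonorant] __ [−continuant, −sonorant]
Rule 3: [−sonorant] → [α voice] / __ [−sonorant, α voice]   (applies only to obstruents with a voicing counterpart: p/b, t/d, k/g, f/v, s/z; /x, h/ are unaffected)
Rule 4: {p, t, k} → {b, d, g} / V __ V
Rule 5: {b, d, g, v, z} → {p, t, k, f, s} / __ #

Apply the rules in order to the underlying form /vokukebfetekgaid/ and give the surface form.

Rule 1 (intervocalic h-deletion): no segment meets the environment; /vokukebfetekgaid/ is unchanged.
Rule 2 (stop-cluster e-epenthesis): /k/ and /g/ form a stop–stop cluster, so [e] is inserted between them. /vokukebfetekgaid/ → vokukebfetekegaid.
Rule 3 (regressive voicing assimilation): /b/ precedes the voiceless obstruent /f/, so it devoices to [p] by assimilation. /vokukebfetekegaid/ → vokukepfetekegaid.
Rule 4 (intervocalic voicing): /k/ is a voiceless stop between vowels /o/ and /u/, so it voices to [g]. /k/ is a voiceless stop between vowels /u/ and /e/, so it voices to [g]. /t/ is a voiceless stop between vowels /e/ and /e/, so it voices to [d]. /k/ is a voiceless stop between vowels /e/ and /e/, so it voices to [g]. /vokukepfetekegaid/ → vogugepfedegegaid.
Rule 5 (final devoicing): /d/ is a voiced obstruent in word-final position, so it devoices to [t]. /vogugepfedegegaid/ → vogugepfedegegait.

vogugepfedegegait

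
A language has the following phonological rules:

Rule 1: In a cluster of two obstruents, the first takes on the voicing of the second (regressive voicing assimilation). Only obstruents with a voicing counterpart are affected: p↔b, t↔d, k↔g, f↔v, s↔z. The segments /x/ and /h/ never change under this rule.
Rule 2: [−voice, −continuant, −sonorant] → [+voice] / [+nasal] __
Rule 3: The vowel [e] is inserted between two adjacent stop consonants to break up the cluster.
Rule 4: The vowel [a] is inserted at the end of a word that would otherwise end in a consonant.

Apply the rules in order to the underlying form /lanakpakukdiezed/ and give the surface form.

Rule 1 (regressive voicing assimilation): /k/ precedes the voiced obstruent /d/, so it voices to [g] by assimilation. /lanakpakukdiezed/ → lanakpakugdiezed.
Rule 2 (post-nasal voicing): no segment meets the environment; /lanakpakugdiezed/ is unchanged.
Rule 3 (stop-cluster e-epenthesis): /k/ and /p/ form a stop–stop cluster, so [e] is inserted between them. /g/ and /d/ form a stop–stop cluster, so [e] is inserted between them. /lanakpakugdiezed/ → lanakepakugediezed.
Rule 4 (final a-epenthesis): the form ends in the consonant /d/, so [a] is inserted word-finally. /lanakepakugediezed/ → lanakepakugediezeda.

lanakepakugediezeda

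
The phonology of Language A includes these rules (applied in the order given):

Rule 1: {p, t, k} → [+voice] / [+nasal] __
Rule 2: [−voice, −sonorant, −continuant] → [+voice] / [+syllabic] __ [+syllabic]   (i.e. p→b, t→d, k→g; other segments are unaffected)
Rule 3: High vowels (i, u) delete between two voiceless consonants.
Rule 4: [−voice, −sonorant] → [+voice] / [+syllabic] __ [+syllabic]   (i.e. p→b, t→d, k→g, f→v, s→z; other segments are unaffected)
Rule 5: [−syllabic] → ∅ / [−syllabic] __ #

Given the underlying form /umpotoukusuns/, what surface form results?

umbodouguzun

Rule 1 (post-nasal voicing): /p/ is a voiceless stop immediately after the nasal /m/, so it voices to [b]. /umpotoukusuns/ → umbotoukusuns.
Rule 2 (intervocalic voicing): /t/ is a voiceless stop between vowels /o/ and /o/, so it voices to [d]. /k/ is a voiceless stop between vowels /u/ and /u/, so it voices to [g]. /umbotoukusuns/ → umbodougusuns.
Rule 3 (high vowel syncope): no segment meets the environment; /umbodougusuns/ is unchanged.
Rule 4 (intervocalic voicing): /s/ is a voiceless obstruent between vowels /u/ and /u/, so it voices to [z]. /umbodougusuns/ → umbodouguzuns.
Rule 5 (final cluster simplification): /s/ is the second consonant of a word-final cluster /ns/, so it deletes. /umbodouguzuns/ → umbodouguzun.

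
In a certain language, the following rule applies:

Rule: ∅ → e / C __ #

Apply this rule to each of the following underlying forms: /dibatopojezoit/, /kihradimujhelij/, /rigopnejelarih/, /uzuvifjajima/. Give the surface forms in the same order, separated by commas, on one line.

/dibatopojezoit/: the form ends in the consonant /t/, so [e] is inserted word-finally. → [dibatopojezoite].
/kihradimujhelij/: the form ends in the consonant /j/, so [e] is inserted word-finally. → [kihradimujhelije].
/rigopnejelarih/: the form ends in the consonant /h/, so [e] is inserted word-finally. → [rigopnejelarihe].
/uzuvifjajima/: the rule's environment is not met; surfaces unchanged as [uzuvifjajima].

dibatopojezoite, kihradimujhelije, rigopnejelarihe, uzuvifjajima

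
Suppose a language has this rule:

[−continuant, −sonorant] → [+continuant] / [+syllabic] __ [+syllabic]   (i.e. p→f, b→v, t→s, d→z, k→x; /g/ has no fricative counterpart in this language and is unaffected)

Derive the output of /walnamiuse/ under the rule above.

walnamiuse

No segment of /walnamiuse/ meets the structural description of the rule, so the form surfaces unchanged.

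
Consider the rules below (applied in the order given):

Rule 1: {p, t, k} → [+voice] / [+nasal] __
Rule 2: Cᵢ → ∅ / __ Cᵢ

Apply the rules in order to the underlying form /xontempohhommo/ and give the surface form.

xondembohomo

Rule 1 (post-nasal voicing): /t/ is a voiceless stop immediately after the nasal /n/, so it voices to [d]. /p/ is a voiceless stop immediately after the nasal /m/, so it voices to [b]. /xontempohhommo/ → xondembohhommo.
Rule 2 (degemination): /hh/ is a geminate; the first /h/ deletes. /mm/ is a geminate; the first /m/ deletes. /xondembohhommo/ → xondembohomo.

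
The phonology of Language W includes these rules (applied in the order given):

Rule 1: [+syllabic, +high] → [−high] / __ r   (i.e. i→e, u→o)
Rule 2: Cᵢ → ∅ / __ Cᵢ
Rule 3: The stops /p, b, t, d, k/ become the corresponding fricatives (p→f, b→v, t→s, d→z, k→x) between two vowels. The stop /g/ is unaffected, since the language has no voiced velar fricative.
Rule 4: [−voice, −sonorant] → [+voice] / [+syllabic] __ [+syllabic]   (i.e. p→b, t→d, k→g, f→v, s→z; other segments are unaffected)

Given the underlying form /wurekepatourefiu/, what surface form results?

Rule 1 (pre-rhotic lowering): /u/ is a high vowel immediately before /r/, so it lowers to [o]. /u/ is a high vowel immediately before /r/, so it lowers to [o]. /wurekepatourefiu/ → worekepatoorefiu.
Rule 2 (degemination): no segment meets the environment; /worekepatoorefiu/ is unchanged.
Rule 3 (intervocalic spirantization): /k/ is a stop between vowels /e/ and /e/, so it spirantizes to the fricative [x]. /p/ is a stop between vowels /e/ and /a/, so it spirantizes to the fricative [f]. /t/ is a stop between vowels /a/ and /o/, so it spirantizes to the fricative [s]. /worekepatoorefiu/ → worexefasoorefiu.
Rule 4 (intervocalic voicing): /f/ is a voiceless obstruent between vowels /e/ and /a/, so it voices to [v]. /s/ is a voiceless obstruent between vowels /a/ and /o/, so it voices to [z]. /f/ is a voiceless obstruent between vowels /e/ and /i/, so it voices to [v]. /worexefasoorefiu/ → worexevazooreviu.

worexevazooreviu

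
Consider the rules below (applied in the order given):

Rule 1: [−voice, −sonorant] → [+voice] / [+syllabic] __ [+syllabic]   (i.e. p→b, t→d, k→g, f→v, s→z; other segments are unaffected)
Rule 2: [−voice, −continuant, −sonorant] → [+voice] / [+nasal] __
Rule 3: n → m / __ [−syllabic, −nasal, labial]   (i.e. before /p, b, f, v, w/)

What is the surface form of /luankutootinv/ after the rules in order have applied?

luangudoodimv

Rule 1 (intervocalic voicing): /t/ is a voiceless obstruent between vowels /u/ and /o/, so it voices to [d]. /t/ is a voiceless obstruent between vowels /o/ and /i/, so it voices to [d]. /luankutootinv/ → luankudoodinv.
Rule 2 (post-nasal voicing): /k/ is a voiceless stop immediately after the nasal /n/, so it voices to [g]. /luankudoodinv/ → luangudoodinv.
Rule 3 (nasal place assimilation): /n/ precedes the labial consonant /v/, so it assimilates in place to [m]. /luangudoodinv/ → luangudoodimv.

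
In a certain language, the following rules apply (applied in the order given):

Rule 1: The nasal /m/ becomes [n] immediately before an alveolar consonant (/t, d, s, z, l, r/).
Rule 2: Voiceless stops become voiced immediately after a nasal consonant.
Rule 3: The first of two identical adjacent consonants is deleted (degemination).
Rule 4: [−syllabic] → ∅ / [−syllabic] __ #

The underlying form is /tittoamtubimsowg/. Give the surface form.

Rule 1 (nasal place assimilation): /m/ precedes the alveolar consonant /t/, so it assimilates in place to [n]. /m/ precedes the alveolar consonant /s/, so it assimilates in place to [n]. /tittoamtubimsowg/ → tittoantubinsowg.
Rule 2 (post-nasal voicing): /t/ is a voiceless stop immediately after the nasal /n/, so it voices to [d]. /tittoantubinsowg/ → tittoandubinsowg.
Rule 3 (degemination): /tt/ is a geminate; the first /t/ deletes. /tittoandubinsowg/ → titoandubinsowg.
Rule 4 (final cluster simplification): /g/ is the second consonant of a word-final cluster /wg/, so it deletes. /titoandubinsowg/ → titoandubinsow.

titoandubinsow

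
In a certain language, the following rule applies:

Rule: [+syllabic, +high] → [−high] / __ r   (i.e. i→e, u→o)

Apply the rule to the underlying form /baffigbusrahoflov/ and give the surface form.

No segment of /baffigbusrahoflov/ meets the structural description of the rule, so the form surfaces unchanged.

baffigbusrahoflov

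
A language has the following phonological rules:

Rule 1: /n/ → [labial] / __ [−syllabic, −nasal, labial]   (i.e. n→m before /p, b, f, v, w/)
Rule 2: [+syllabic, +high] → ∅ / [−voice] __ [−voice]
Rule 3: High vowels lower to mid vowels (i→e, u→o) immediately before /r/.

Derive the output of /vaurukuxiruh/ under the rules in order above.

Rule 1 (nasal place assimilation): no segment meets the environment; /vaurukuxiruh/ is unchanged.
Rule 2 (high vowel syncope): /u/ is a high vowel flanked by voiceless consonants /k/ and /x/, so it deletes. /vaurukuxiruh/ → vaurukxiruh.
Rule 3 (pre-rhotic lowering): /u/ is a high vowel immediately before /r/, so it lowers to [o]. /i/ is a high vowel immediately before /r/, so it lowers to [e]. /vaurukxiruh/ → vaorukxeruh.

vaorukxeruh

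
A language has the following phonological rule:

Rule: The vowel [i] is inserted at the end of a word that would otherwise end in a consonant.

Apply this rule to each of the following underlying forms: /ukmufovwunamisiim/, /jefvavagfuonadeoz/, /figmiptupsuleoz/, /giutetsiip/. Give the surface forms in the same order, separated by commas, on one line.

ukmufovwunamisiimi, jefvavagfuonadeozi, figmiptupsuleozi, giutetsiipi

/ukmufovwunamisiim/: the form ends in the consonant /m/, so [i] is inserted word-finally. → [ukmufovwunamisiimi].
/jefvavagfuonadeoz/: the form ends in the consonant /z/, so [i] is inserted word-finally. → [jefvavagfuonadeozi].
/figmiptupsuleoz/: the form ends in the consonant /z/, so [i] is inserted word-finally. → [figmiptupsuleozi].
/giutetsiip/: the form ends in the consonant /p/, so [i] is inserted word-finally. → [giutetsiipi].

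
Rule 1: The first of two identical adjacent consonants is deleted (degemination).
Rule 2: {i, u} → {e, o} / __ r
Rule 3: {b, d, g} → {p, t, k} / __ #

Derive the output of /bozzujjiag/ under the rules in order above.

Rule 1 (degemination): /zz/ is a geminate; the first /z/ deletes. /jj/ is a geminate; the first /j/ deletes. /bozzujjiag/ → bozujiag.
Rule 2 (pre-rhotic lowering): no segment meets the environment; /bozujiag/ is unchanged.
Rule 3 (final devoicing): /g/ is a voiced stop in word-final position, so it devoices to [k]. /bozujiag/ → bozujiak.

bozujiak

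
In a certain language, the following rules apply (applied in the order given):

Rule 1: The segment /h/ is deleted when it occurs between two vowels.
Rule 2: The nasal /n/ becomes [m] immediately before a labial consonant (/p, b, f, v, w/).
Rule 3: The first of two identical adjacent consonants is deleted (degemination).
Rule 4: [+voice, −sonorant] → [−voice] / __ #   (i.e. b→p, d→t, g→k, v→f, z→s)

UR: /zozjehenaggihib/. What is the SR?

Rule 1 (intervocalic h-deletion): /h/ occurs between vowels /e/ and /e/, so it deletes. /h/ occurs between vowels /i/ and /i/, so it deletes. /zozjehenaggihib/ → zozjeenaggiib.
Rule 2 (nasal place assimilation): no segment meets the environment; /zozjeenaggiib/ is unchanged.
Rule 3 (degemination): /gg/ is a geminate; the first /g/ deletes. /zozjeenaggiib/ → zozjeenagiib.
Rule 4 (final devoicing): /b/ is a voiced obstruent in word-final position, so it devoices to [p]. /zozjeenagiib/ → zozjeenagiip.

zozjeenagiip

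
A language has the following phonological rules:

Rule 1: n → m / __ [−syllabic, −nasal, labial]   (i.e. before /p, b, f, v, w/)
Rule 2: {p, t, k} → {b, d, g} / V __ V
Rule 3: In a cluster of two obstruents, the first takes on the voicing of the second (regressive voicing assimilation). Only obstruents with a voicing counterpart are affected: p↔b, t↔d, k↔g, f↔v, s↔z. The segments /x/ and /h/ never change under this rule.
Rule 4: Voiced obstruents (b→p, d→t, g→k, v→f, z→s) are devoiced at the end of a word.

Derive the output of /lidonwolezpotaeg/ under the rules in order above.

lidomwolespodaek

Rule 1 (nasal place assimilation): /n/ precedes the labial consonant /w/, so it assimilates in place to [m]. /lidonwolezpotaeg/ → lidomwolezpotaeg.
Rule 2 (intervocalic voicing): /t/ is a voiceless stop between vowels /o/ and /a/, so it voices to [d]. /lidomwolezpotaeg/ → lidomwolezpodaeg.
Rule 3 (regressive voicing assimilation): /z/ precedes the voiceless obstruent /p/, so it devoices to [s] by assimilation. /lidomwolezpodaeg/ → lidomwolespodaeg.
Rule 4 (final devoicing): /g/ is a voiced obstruent in word-final position, so it devoices to [k]. /lidomwolespodaeg/ → lidomwolespodaek.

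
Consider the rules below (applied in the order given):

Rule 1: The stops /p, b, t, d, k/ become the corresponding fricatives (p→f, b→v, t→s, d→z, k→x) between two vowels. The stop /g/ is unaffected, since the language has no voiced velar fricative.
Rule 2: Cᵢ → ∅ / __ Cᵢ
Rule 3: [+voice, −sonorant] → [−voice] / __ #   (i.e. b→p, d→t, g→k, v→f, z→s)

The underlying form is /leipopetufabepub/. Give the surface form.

Rule 1 (intervocalic spirantization): /p/ is a stop between vowels /i/ and /o/, so it spirantizes to the fricative [f]. /p/ is a stop between vowels /o/ and /e/, so it spirantizes to the fricative [f]. /t/ is a stop between vowels /e/ and /u/, so it spirantizes to the fricative [s]. /b/ is a stop between vowels /a/ and /e/, so it spirantizes to the fricative [v]. /p/ is a stop between vowels /e/ and /u/, so it spirantizes to the fricative [f]. /leipopetufabepub/ → leifofesufavefub.
Rule 2 (degemination): no segment meets the environment; /leifofesufavefub/ is unchanged.
Rule 3 (final devoicing): /b/ is a voiced obstruent in word-final position, so it devoices to [p]. /leifofesufavefub/ → leifofesufavefup.

leifofesufavefup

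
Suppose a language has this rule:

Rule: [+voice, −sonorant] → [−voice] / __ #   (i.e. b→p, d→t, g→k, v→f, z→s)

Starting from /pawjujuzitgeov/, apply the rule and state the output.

Scanning /pawjujuzitgeov/: /z/ at position 8 is not in the conditioning environment; /g/ at position 11 is not in the conditioning environment; /v/ is a voiced obstruent in word-final position, so it devoices to [f].
Result: [pawjujuzitgeof].

pawjujuzitgeof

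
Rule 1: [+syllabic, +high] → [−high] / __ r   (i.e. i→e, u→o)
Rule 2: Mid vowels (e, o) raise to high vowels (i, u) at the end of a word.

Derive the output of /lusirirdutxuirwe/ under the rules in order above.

Rule 1 (pre-rhotic lowering): /i/ is a high vowel immediately before /r/, so it lowers to [e]. /i/ is a high vowel immediately before /r/, so it lowers to [e]. /i/ is a high vowel immediately before /r/, so it lowers to [e]. /lusirirdutxuirwe/ → lusererdutxuerwe.
Rule 2 (final vowel raising): /e/ is a mid vowel in word-final position, so it raises to [i]. /lusererdutxuerwe/ → lusererdutxuerwi.

lusererdutxuerwi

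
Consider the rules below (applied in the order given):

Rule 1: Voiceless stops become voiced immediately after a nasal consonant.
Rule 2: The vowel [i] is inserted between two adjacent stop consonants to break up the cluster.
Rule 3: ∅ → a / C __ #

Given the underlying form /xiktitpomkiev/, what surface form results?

Rule 1 (post-nasal voicing): /k/ is a voiceless stop immediately after the nasal /m/, so it voices to [g]. /xiktitpomkiev/ → xiktitpomgiev.
Rule 2 (stop-cluster i-epenthesis): /k/ and /t/ form a stop–stop cluster, so [i] is inserted between them. /t/ and /p/ form a stop–stop cluster, so [i] is inserted between them. /xiktitpomgiev/ → xikititipomgiev.
Rule 3 (final a-epenthesis): the form ends in the consonant /v/, so [a] is inserted word-finally. /xikititipomgiev/ → xikititipomgieva.

xikititipomgieva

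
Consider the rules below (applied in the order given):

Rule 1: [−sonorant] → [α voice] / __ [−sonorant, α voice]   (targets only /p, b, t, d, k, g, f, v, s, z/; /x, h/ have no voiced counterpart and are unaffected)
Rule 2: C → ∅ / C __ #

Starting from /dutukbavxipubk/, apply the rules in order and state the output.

dutugbafxipup

Rule 1 (regressive voicing assimilation): /k/ precedes the voiced obstruent /b/, so it voices to [g] by assimilation. /v/ precedes the voiceless obstruent /x/, so it devoices to [f] by assimilation. /b/ precedes the voiceless obstruent /k/, so it devoices to [p] by assimilation. /dutukbavxipubk/ → dutugbafxipupk.
Rule 2 (final cluster simplification): /k/ is the second consonant of a word-final cluster /pk/, so it deletes. /dutugbafxipupk/ → dutugbafxipup.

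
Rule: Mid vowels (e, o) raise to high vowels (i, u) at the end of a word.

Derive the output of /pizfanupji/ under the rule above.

No segment of /pizfanupji/ meets the structural description of the rule, so the form surfaces unchanged.

pizfanupji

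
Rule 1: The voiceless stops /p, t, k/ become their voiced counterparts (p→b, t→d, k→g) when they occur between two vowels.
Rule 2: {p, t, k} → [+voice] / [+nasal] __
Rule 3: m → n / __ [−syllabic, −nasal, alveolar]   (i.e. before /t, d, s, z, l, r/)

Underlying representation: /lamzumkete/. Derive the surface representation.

Rule 1 (intervocalic voicing): /t/ is a voiceless stop between vowels /e/ and /e/, so it voices to [d]. /lamzumkete/ → lamzumkede.
Rule 2 (post-nasal voicing): /k/ is a voiceless stop immediately after the nasal /m/, so it voices to [g]. /lamzumkede/ → lamzumgede.
Rule 3 (nasal place assimilation): /m/ precedes the alveolar consonant /z/, so it assimilates in place to [n]. /lamzumgede/ → lanzumgede.

lanzumgede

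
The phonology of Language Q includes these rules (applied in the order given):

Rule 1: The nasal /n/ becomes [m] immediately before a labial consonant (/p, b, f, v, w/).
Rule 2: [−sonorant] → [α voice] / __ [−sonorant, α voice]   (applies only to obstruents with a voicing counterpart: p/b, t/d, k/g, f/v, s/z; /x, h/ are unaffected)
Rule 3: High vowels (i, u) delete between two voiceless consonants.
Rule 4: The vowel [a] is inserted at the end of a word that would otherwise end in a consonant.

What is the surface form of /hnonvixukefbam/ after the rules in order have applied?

Rule 1 (nasal place assimilation): /n/ precedes the labial consonant /v/, so it assimilates in place to [m]. /hnonvixukefbam/ → hnomvixukefbam.
Rule 2 (regressive voicing assimilation): /f/ precedes the voiced obstruent /b/, so it voices to [v] by assimilation. /hnomvixukefbam/ → hnomvixukevbam.
Rule 3 (high vowel syncope): /u/ is a high vowel flanked by voiceless consonants /x/ and /k/, so it deletes. /hnomvixukevbam/ → hnomvixkevbam.
Rule 4 (final a-epenthesis): the form ends in the consonant /m/, so [a] is inserted word-finally. /hnomvixkevbam/ → hnomvixkevbama.

hnomvixkevbama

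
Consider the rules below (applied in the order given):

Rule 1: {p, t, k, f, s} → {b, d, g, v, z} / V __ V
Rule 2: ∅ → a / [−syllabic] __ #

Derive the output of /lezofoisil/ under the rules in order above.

lezovoizila

Rule 1 (intervocalic voicing): /f/ is a voiceless obstruent between vowels /o/ and /o/, so it voices to [v]. /s/ is a voiceless obstruent between vowels /i/ and /i/, so it voices to [z]. /lezofoisil/ → lezovoizil.
Rule 2 (final a-epenthesis): the form ends in the consonant /l/, so [a] is inserted word-finally. /lezovoizil/ → lezovoizila.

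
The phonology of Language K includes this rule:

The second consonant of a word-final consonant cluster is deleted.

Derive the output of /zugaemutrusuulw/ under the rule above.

/w/ is the second consonant of a word-final cluster /lw/, so it deletes.
The other instances of /z/, /g/, /m/, /t/, /r/, /s/, /l/ do not occur in the required environment and remain unchanged.
Surface form: [zugaemutrusuul].

zugaemutrusuul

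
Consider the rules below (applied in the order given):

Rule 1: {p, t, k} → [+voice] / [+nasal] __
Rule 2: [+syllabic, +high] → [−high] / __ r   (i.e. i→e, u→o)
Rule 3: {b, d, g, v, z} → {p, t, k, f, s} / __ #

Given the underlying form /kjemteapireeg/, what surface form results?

kjemdeapereek

Rule 1 (post-nasal voicing): /t/ is a voiceless stop immediately after the nasal /m/, so it voices to [d]. /kjemteapireeg/ → kjemdeapireeg.
Rule 2 (pre-rhotic lowering): /i/ is a high vowel immediately before /r/, so it lowers to [e]. /kjemdeapireeg/ → kjemdeapereeg.
Rule 3 (final devoicing): /g/ is a voiced obstruent in word-final position, so it devoices to [k]. /kjemdeapereeg/ → kjemdeapereek.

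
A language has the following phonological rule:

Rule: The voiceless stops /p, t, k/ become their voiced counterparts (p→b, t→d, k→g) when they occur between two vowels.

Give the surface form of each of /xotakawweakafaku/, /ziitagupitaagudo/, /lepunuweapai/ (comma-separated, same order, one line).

/xotakawweakafaku/: /t/ is a voiceless stop between vowels /o/ and /a/, so it voices to [d]. /k/ is a voiceless stop between vowels /a/ and /a/, so it voices to [g]. /k/ is a voiceless stop between vowels /a/ and /a/, so it voices to [g]. /k/ is a voiceless stop between vowels /a/ and /u/, so it voices to [g]. → [xodagawweagafagu].
/ziitagupitaagudo/: /t/ is a voiceless stop between vowels /i/ and /a/, so it voices to [d]. /p/ is a voiceless stop between vowels /u/ and /i/, so it voices to [b]. /t/ is a voiceless stop between vowels /i/ and /a/, so it voices to [d]. → [ziidagubidaagudo].
/lepunuweapai/: /p/ is a voiceless stop between vowels /e/ and /u/, so it voices to [b]. /p/ is a voiceless stop between vowels /a/ and /a/, so it voices to [b]. → [lebunuweabai].

xodagawweagafagu, ziidagubidaagudo, lebunuweabai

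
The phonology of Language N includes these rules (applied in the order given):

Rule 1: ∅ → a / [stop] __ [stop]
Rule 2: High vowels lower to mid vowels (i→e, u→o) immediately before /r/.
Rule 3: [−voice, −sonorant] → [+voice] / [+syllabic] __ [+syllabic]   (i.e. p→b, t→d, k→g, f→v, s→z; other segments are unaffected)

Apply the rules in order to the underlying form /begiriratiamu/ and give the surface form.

Rule 1 (stop-cluster a-epenthesis): no segment meets the environment; /begiriratiamu/ is unchanged.
Rule 2 (pre-rhotic lowering): /i/ is a high vowel immediately before /r/, so it lowers to [e]. /i/ is a high vowel immediately before /r/, so it lowers to [e]. /begiriratiamu/ → begereratiamu.
Rule 3 (intervocalic voicing): /t/ is a voiceless obstruent between vowels /a/ and /i/, so it voices to [d]. /begereratiamu/ → begereradiamu.

begereradiamu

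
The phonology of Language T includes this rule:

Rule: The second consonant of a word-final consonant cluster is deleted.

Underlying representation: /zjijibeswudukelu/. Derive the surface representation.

zjijibeswudukelu

No segment of /zjijibeswudukelu/ meets the structural description of the rule, so the form surfaces unchanged.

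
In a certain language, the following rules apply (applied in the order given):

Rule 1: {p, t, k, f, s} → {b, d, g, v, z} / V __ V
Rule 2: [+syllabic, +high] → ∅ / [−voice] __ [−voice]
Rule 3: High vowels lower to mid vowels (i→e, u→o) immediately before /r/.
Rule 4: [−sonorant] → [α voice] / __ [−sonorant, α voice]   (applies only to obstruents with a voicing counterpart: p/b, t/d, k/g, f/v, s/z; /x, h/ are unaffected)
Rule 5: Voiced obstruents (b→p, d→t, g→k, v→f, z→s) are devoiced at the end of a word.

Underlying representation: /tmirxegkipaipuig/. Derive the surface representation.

Rule 1 (intervocalic voicing): /p/ is a voiceless obstruent between vowels /i/ and /a/, so it voices to [b]. /p/ is a voiceless obstruent between vowels /i/ and /u/, so it voices to [b]. /tmirxegkipaipuig/ → tmirxegkibaibuig.
Rule 2 (high vowel syncope): no segment meets the environment; /tmirxegkibaibuig/ is unchanged.
Rule 3 (pre-rhotic lowering): /i/ is a high vowel immediately before /r/, so it lowers to [e]. /tmirxegkibaibuig/ → tmerxegkibaibuig.
Rule 4 (regressive voicing assimilation): /g/ precedes the voiceless obstruent /k/, so it devoices to [k] by assimilation. /tmerxegkibaibuig/ → tmerxekkibaibuig.
Rule 5 (final devoicing): /g/ is a voiced obstruent in word-final position, so it devoices to [k]. /tmerxekkibaibuig/ → tmerxekkibaibuik.

tmerxekkibaibuik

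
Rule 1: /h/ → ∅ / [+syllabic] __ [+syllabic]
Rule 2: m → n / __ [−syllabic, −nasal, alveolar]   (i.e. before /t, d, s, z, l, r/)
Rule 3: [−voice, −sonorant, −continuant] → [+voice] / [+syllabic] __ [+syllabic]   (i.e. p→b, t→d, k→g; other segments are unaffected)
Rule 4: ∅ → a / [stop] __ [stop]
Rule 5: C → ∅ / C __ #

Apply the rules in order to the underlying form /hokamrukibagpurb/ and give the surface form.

hoganrugibagapur

Rule 1 (intervocalic h-deletion): no segment meets the environment; /hokamrukibagpurb/ is unchanged.
Rule 2 (nasal place assimilation): /m/ precedes the alveolar consonant /r/, so it assimilates in place to [n]. /hokamrukibagpurb/ → hokanrukibagpurb.
Rule 3 (intervocalic voicing): /k/ is a voiceless stop between vowels /o/ and /a/, so it voices to [g]. /k/ is a voiceless stop between vowels /u/ and /i/, so it voices to [g]. /hokanrukibagpurb/ → hoganrugibagpurb.
Rule 4 (stop-cluster a-epenthesis): /g/ and /p/ form a stop–stop cluster, so [a] is inserted between them. /hoganrugibagpurb/ → hoganrugibagapurb.
Rule 5 (final cluster simplification): /b/ is the second consonant of a word-final cluster /rb/, so it deletes. /hoganrugibagapurb/ → hoganrugibagapur.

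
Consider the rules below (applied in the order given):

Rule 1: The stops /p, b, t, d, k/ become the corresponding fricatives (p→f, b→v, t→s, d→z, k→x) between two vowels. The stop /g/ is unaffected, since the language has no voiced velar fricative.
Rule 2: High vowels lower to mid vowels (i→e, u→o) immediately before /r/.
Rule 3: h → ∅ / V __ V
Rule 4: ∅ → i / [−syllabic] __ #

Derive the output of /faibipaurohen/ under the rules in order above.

faivifaoroeni

Rule 1 (intervocalic spirantization): /b/ is a stop between vowels /i/ and /i/, so it spirantizes to the fricative [v]. /p/ is a stop between vowels /i/ and /a/, so it spirantizes to the fricative [f]. /faibipaurohen/ → faivifaurohen.
Rule 2 (pre-rhotic lowering): /u/ is a high vowel immediately before /r/, so it lowers to [o]. /faivifaurohen/ → faivifaorohen.
Rule 3 (intervocalic h-deletion): /h/ occurs between vowels /o/ and /e/, so it deletes. /faivifaorohen/ → faivifaoroen.
Rule 4 (final i-epenthesis): the form ends in the consonant /n/, so [i] is inserted word-finally. /faivifaoroen/ → faivifaoroeni.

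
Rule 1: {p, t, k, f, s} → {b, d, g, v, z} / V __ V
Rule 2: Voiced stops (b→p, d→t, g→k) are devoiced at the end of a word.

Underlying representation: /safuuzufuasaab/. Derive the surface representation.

savuuzuvuazaap

Rule 1 (intervocalic voicing): /f/ is a voiceless obstruent between vowels /a/ and /u/, so it voices to [v]. /f/ is a voiceless obstruent between vowels /u/ and /u/, so it voices to [v]. /s/ is a voiceless obstruent between vowels /a/ and /a/, so it voices to [z]. /safuuzufuasaab/ → savuuzuvuazaab.
Rule 2 (final devoicing): /b/ is a voiced stop in word-final position, so it devoices to [p]. /savuuzuvuazaab/ → savuuzuvuazaap.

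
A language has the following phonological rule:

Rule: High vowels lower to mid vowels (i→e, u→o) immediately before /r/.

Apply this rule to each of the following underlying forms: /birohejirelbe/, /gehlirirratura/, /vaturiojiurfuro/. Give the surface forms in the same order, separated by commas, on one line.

berohejerelbe, gehlererratora, vatoriojiorforo

/birohejirelbe/: /i/ is a high vowel immediately before /r/, so it lowers to [e]. /i/ is a high vowel immediately before /r/, so it lowers to [e]. → [berohejerelbe].
/gehlirirratura/: /i/ is a high vowel immediately before /r/, so it lowers to [e]. /i/ is a high vowel immediately before /r/, so it lowers to [e]. /u/ is a high vowel immediately before /r/, so it lowers to [o]. → [gehlererratora].
/vaturiojiurfuro/: /u/ is a high vowel immediately before /r/, so it lowers to [o]. /u/ is a high vowel immediately before /r/, so it lowers to [o]. /u/ is a high vowel immediately before /r/, so it lowers to [o]. → [vatoriojiorforo].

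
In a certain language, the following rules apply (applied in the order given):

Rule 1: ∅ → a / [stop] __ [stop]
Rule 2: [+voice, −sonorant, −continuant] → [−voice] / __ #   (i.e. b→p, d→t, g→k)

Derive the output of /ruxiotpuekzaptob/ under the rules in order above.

Rule 1 (stop-cluster a-epenthesis): /t/ and /p/ form a stop–stop cluster, so [a] is inserted between them. /p/ and /t/ form a stop–stop cluster, so [a] is inserted between them. /ruxiotpuekzaptob/ → ruxiotapuekzapatob.
Rule 2 (final devoicing): /b/ is a voiced stop in word-final position, so it devoices to [p]. /ruxiotapuekzapatob/ → ruxiotapuekzapatop.

ruxiotapuekzapatop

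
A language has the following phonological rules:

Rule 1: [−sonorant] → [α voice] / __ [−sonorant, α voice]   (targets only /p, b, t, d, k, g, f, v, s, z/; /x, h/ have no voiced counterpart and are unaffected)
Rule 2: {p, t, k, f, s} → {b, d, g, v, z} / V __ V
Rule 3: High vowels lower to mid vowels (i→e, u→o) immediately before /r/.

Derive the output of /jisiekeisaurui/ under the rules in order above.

jiziegeizaorui

Rule 1 (regressive voicing assimilation): no segment meets the environment; /jisiekeisaurui/ is unchanged.
Rule 2 (intervocalic voicing): /s/ is a voiceless obstruent between vowels /i/ and /i/, so it voices to [z]. /k/ is a voiceless obstruent between vowels /e/ and /e/, so it voices to [g]. /s/ is a voiceless obstruent between vowels /i/ and /a/, so it voices to [z]. /jisiekeisaurui/ → jiziegeizaurui.
Rule 3 (pre-rhotic lowering): /u/ is a high vowel immediately before /r/, so it lowers to [o]. /jiziegeizaurui/ → jiziegeizaorui.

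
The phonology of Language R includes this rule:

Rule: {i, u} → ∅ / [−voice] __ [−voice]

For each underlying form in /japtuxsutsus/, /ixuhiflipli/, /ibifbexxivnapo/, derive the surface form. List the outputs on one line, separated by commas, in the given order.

/japtuxsutsus/: /u/ is a high vowel flanked by voiceless consonants /t/ and /x/, so it deletes. /u/ is a high vowel flanked by voiceless consonants /s/ and /t/, so it deletes. /u/ is a high vowel flanked by voiceless consonants /s/ and /s/, so it deletes. → [japtxstss].
/ixuhiflipli/: /u/ is a high vowel flanked by voiceless consonants /x/ and /h/, so it deletes. /i/ is a high vowel flanked by voiceless consonants /h/ and /f/, so it deletes. → [ixhflipli].
/ibifbexxivnapo/: the rule's environment is not met; surfaces unchanged as [ibifbexxivnapo].

japtxstss, ixhflipli, ibifbexxivnapo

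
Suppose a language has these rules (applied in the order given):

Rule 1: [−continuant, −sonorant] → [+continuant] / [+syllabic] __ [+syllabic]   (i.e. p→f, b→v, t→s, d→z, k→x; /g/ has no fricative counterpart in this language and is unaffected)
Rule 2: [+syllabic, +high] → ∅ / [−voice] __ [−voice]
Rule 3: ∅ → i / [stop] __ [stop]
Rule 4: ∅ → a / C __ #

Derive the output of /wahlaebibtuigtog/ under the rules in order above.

Rule 1 (intervocalic spirantization): /b/ is a stop between vowels /e/ and /i/, so it spirantizes to the fricative [v]. /wahlaebibtuigtog/ → wahlaevibtuigtog.
Rule 2 (high vowel syncope): no segment meets the environment; /wahlaevibtuigtog/ is unchanged.
Rule 3 (stop-cluster i-epenthesis): /b/ and /t/ form a stop–stop cluster, so [i] is inserted between them. /g/ and /t/ form a stop–stop cluster, so [i] is inserted between them. /wahlaevibtuigtog/ → wahlaevibituigitog.
Rule 4 (final a-epenthesis): the form ends in the consonant /g/, so [a] is inserted word-finally. /wahlaevibituigitog/ → wahlaevibituigitoga.

wahlaevibituigitoga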